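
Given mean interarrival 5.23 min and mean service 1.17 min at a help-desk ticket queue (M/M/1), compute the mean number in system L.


λ = 60/5.23 = 11.4723 /hr
μ = 60/1.17 = 51.2821 /hr
ρ = λ/μ = 11.4723/51.2821 = 0.2237
L = ρ/(1−ρ) = 0.2237/0.7763 = 0.2882

Final: 0.2882


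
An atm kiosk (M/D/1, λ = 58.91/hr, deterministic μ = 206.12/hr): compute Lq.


ρ = 58.91/206.12 = 0.2858
M/D/1: Lq = ρ²/(2(1−ρ)) = 0.08168/(2·0.7142) = 0.05719

Final: 0.05719


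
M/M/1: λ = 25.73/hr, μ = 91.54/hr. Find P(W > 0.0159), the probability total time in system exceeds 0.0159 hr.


W ~ Exponential(μ−λ) for M/M/1.
μ − λ = 91.54 − 25.73 = 65.8100
P(W > t) = e^{−(μ−λ)t} = e^{−1.0464} = 0.351207

Final: 0.351207


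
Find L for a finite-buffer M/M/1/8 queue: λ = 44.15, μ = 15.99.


ρ = 44.15/15.99 = 2.7611
L = ρ[1 − (K+1)ρ^K + Kρ^(K+1)] / [(1−ρ)(1−ρ^(K+1))]
Numerator: 2.7611·(1 − 9·3377.986840 + 8·9326.961788) = 122081.549887
Denominator: (-1.7611)·(-9325.961788) = 16423.957721
L = 122081.549887/16423.957721 = 7.4331

Final: 7.4331


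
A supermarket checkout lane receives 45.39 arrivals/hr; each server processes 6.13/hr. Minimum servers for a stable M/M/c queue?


Stability requires cμ > λ ⇔ c > λ/μ.
λ/μ = 45.39/6.13 = 7.4046
Minimum integer c = ⌊7.4046⌋ + 1 = 8
Check: 8·6.13 = 49.04 > 45.39, while 7·6.13 = 42.91 ≤ 45.39

Final: 8 servers


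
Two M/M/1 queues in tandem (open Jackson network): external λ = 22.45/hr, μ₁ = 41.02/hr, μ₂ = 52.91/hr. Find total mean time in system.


Each node sees arrival rate λ = 22.45/hr (tandem ⇒ throughput preserved).
W₁ = 1/(μ₁−λ) = 1/(41.02−22.45) = 0.05385 hr
W₂ = 1/(μ₂−λ) = 1/(52.91−22.45) = 0.03283 hr
W_total = W₁ + W₂ = 0.05385 + 0.03283 = 0.08668 hr

Final: 0.08668 hr


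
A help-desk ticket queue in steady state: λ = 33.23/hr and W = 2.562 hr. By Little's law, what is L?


L = λW = 33.23·2.562 = 85.1353

Final: 85.1353


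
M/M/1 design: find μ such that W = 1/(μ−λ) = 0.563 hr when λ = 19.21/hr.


W = 1/(μ−λ) ⇒ μ − λ = 1/W = 1/0.563 = 1.7762
μ = λ + 1/W = 19.21 + 1.7762 = 20.9862 per hr

Final: 20.9862 /hr


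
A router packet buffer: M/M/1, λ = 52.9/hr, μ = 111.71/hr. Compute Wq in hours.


ρ = 52.9/111.71 = 0.4735
Wq = ρ/(μ−λ) = 0.4735/(111.71 − 52.9) = 0.4735/58.81 = 0.008052 hr

Final: 0.008052 hr


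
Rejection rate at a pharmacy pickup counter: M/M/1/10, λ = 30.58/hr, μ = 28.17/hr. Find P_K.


ρ = λ/μ = 30.58/28.17 = 1.0856
P_K = (1−ρ)ρ^K/(1−ρ^(K+1)) = (-0.08555·2.272513)/(1 − 2.466931)
= -0.194418/-1.466931 = 0.132534

Final: 0.132534


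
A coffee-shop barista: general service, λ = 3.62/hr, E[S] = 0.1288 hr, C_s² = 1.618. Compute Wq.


ρ = λ·E[S] = 3.62·0.1288 = 0.4663
E[S²] = E[S]²(1+C_s²) = 0.1288²·(1+1.618) = 0.043431
Wq = λ·E[S²]/(2(1−ρ)) = 3.62·0.043431/(2·0.5337) = 0.14728 hr

Final: 0.14728 hr


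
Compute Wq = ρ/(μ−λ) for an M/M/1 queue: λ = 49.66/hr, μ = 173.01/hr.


ρ = 49.66/173.01 = 0.2870
Wq = ρ/(μ−λ) = 0.2870/(173.01 − 49.66) = 0.2870/123.35 = 0.002327 hr

Final: 0.002327 hr


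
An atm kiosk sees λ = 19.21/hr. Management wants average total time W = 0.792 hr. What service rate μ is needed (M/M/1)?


W = 1/(μ−λ) ⇒ μ − λ = 1/W = 1/0.792 = 1.2626
μ = λ + 1/W = 19.21 + 1.2626 = 20.4726 per hr

Final: 20.4726 /hr


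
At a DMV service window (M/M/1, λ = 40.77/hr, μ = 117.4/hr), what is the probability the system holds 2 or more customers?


ρ = 40.77/117.4 = 0.3473
P(N ≥ n) = ρ^n = 0.3473^2 = 0.120599

Final: 0.120599


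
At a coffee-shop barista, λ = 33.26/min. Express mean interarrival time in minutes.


Mean interarrival time = 1/λ = 1/33.26 minute = 0.03007 minute
In minutes: 0.03007 × 1 = 0.03007 min

Final: 0.03007 min


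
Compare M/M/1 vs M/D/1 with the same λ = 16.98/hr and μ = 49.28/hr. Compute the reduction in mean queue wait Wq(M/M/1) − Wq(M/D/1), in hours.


ρ = 16.98/49.28 = 0.3446
Wq(M/M/1) = ρ/(μ−λ) = 0.3446/32.30 = 0.01067 hr
Wq(M/D/1) = ρ/(2(μ−λ)) = 0.005334 hr
Savings = 0.01067 − 0.005334 = 0.005334 hr

Final: 0.005334 hr


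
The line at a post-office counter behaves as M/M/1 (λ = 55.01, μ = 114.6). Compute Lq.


ρ = 55.01/114.6 = 0.4800
Lq = ρ²/(1−ρ) = 0.2304/0.5200 = 0.4431

Final: 0.4431


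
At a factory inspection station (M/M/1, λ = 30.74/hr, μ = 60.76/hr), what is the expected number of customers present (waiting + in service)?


ρ = λ/μ = 30.74/60.76 = 0.5059
L = ρ/(1−ρ) = 0.5059/(1 − 0.5059) = 0.5059/0.4941 = 1.0240

Final: 1.0240


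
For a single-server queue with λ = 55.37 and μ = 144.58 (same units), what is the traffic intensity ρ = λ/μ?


ρ = λ/μ = 55.37/144.58 = 0.3830

Final: 0.3830


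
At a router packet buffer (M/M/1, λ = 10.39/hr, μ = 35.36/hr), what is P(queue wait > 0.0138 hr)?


ρ = 10.39/35.36 = 0.2938
P(Wq > t) = ρ·e^{−(μ−λ)t} = 0.2938·e^{−0.3446}
= 0.2938·0.708514 = 0.208186

Final: 0.208186


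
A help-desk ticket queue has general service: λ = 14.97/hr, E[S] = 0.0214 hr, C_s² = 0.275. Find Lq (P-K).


ρ = λ·E[S] = 14.97·0.0214 = 0.3204
Lq = ρ²(1+C_s²)/(2(1−ρ)) = 0.1026·(1+0.275)/(2·0.6796)
= 0.1026·1.2750/1.3593 = 0.09627

Final: 0.09627


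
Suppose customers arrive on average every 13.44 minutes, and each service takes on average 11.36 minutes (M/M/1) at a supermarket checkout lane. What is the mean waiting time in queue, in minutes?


λ = 60/13.44 = 4.4643 /hr
μ = 60/11.36 = 5.2817 /hr
ρ = λ/μ = 4.4643/5.2817 = 0.8452
Wq = ρ/(μ−λ) = 0.8452/(5.2817−4.4643) = 1.03405 hr
In minutes: 1.03405·60 = 62.043 min

Final: 62.043 min


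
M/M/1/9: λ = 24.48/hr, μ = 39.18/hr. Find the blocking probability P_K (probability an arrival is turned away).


ρ = λ/μ = 24.48/39.18 = 0.6248
P_K = (1−ρ)ρ^K/(1−ρ^(K+1)) = (0.3752·0.014512)/(1 − 0.009067)
= 0.005445/0.990933 = 0.005495

Final: 0.005495


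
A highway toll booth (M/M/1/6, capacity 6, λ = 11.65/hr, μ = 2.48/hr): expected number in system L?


ρ = 11.65/2.48 = 4.6976
L = ρ[1 − (K+1)ρ^K + Kρ^(K+1)] / [(1−ρ)(1−ρ^(K+1))]
Numerator: 4.6976·(1 − 7·10745.966126 + 6·50480.042485) = 1069448.823462
Denominator: (-3.6976)·(-50479.042485) = 186650.330480
L = 1069448.823462/186650.330480 = 5.7297

Final: 5.7297


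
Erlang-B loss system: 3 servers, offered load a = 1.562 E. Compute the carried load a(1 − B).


B(3,1.562) = 0.143799 (Erlang-B)
Carried load = a(1 − B) = 1.562·(1 − 0.143799) = 1.562·0.856201 = 1.3374 E

Final: 1.3374 Erlangs


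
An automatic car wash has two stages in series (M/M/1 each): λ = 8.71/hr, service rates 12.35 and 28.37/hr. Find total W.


Each node sees arrival rate λ = 8.71/hr (tandem ⇒ throughput preserved).
W₁ = 1/(μ₁−λ) = 1/(12.35−8.71) = 0.27473 hr
W₂ = 1/(μ₂−λ) = 1/(28.37−8.71) = 0.05086 hr
W_total = W₁ + W₂ = 0.27473 + 0.05086 = 0.32559 hr

Final: 0.32559 hr


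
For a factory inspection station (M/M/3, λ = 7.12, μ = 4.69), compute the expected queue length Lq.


a = λ/μ = 1.5181; ρ = a/3 = 0.5060
P₀ = 0.206143
Lq = P₀·a^c·ρ / (c!·(1−ρ)²) = 0.206143·3.49882·0.5060/(6·0.24400)
= 0.24931

Final: 0.24931


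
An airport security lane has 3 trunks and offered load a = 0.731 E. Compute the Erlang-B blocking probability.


B(c,a) = (a^c/c!) / Σ_{k=0}^{c} a^k/k!
a^3/3! = 0.065103
Σ terms (k=0..3): 1.00000 + 0.73100 + 0.26718 + 0.06510 = 2.063283
B = 0.065103/2.063283 = 0.031553

Final: 0.031553


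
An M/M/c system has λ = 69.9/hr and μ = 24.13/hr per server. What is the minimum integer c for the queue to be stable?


Stability requires cμ > λ ⇔ c > λ/μ.
λ/μ = 69.9/24.13 = 2.8968
Minimum integer c = ⌊2.8968⌋ + 1 = 3
Check: 3·24.13 = 72.39 > 69.9, while 2·24.13 = 48.26 ≤ 69.9

Final: 3 servers


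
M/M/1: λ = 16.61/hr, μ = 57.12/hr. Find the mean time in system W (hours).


W = 1/(μ−λ) = 1/(57.12 − 16.61) = 1/40.51 = 0.02469 hr

Final: 0.02469 hr


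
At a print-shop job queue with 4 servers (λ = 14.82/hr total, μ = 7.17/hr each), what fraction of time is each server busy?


ρ = λ/(cμ) = 14.82/(4·7.17) = 14.82/28.68 = 0.5167

Final: 0.5167


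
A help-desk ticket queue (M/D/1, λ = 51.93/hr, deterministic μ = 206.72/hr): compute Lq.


ρ = 51.93/206.72 = 0.2512
M/D/1: Lq = ρ²/(2(1−ρ)) = 0.06311/(2·0.7488) = 0.04214

Final: 0.04214


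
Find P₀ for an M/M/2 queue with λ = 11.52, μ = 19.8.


a = λ/μ = 11.52/19.8 = 0.5818; ρ = a/c = 0.2909
Σ_{k=0}^{1} a^k/k! (terms k=0..1) = 1.00000 + 0.58182 = 1.58182
Tail: a^2/(2!(1−ρ)) = 0.33851/(2·0.7091) = 0.23869
P₀ = 1/(1.58182 + 0.23869) = 1/1.82051 = 0.549296

Final: 0.549296


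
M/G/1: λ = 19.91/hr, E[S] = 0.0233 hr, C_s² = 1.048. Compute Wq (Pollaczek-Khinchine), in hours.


ρ = λ·E[S] = 19.91·0.0233 = 0.4639
E[S²] = E[S]²(1+C_s²) = 0.0233²·(1+1.048) = 0.001112
Wq = λ·E[S²]/(2(1−ρ)) = 19.91·0.001112/(2·0.5361) = 0.02065 hr

Final: 0.02065 hr


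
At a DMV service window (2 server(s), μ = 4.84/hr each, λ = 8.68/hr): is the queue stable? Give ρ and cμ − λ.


Total capacity cμ = 2·4.84 = 9.68/hr
ρ = λ/(cμ) = 8.68/9.68 = 0.8967
Stable ⇔ ρ < 1: YES
Spare capacity = cμ − λ = 9.68 − 8.68 = 1.00/hr

Final: ρ = 0.8967; stable; margin = 1.00/hr


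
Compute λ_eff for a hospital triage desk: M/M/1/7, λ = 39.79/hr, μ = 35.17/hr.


ρ = 1.1314; P_K = (1−ρ)ρ^7/(1−ρ^8) = 0.185051
λ_eff = λ(1 − P_K) = 39.79·(1 − 0.185051) = 39.79·0.814949 = 32.4268 /hr

Final: 32.4268 /hr


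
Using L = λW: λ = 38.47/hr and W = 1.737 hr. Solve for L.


L = λW = 38.47·1.737 = 66.8224

Final: 66.8224


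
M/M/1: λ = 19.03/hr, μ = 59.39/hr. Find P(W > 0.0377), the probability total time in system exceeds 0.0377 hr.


W ~ Exponential(μ−λ) for M/M/1.
μ − λ = 59.39 − 19.03 = 40.3600
P(W > t) = e^{−(μ−λ)t} = e^{−1.5216} = 0.218368

Final: 0.218368


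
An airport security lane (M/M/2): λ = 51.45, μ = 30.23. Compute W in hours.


a = 1.7020; ρ = 0.8510; P₀ = 0.080511
Lq = P₀·a^c·ρ/(c!(1−ρ)²) = 4.46811
Wq = Lq/λ = 4.46811/51.45 = 0.08684 hr
W = Wq + 1/μ = 0.08684 + 0.03308 = 0.11992 hr

Final: 0.11992 hr


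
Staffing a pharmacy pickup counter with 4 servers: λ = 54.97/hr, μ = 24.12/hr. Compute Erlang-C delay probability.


a = λ/μ = 2.2790; ρ = a/4 = 0.5698
P₀ = 0.095589 (from M/M/c formula)
C(c,a) = [a^c/(c!(1−ρ))]·P₀ = [26.97701/(24·0.4302)]·0.095589
= 2.61256·0.095589 = 0.249734

Final: 0.249734


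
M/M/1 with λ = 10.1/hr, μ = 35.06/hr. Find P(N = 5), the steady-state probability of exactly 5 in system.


ρ = 10.1/35.06 = 0.2881
P_n = (1−ρ)·ρ^n = (1 − 0.2881)·0.2881^5 = 0.7119·0.001984 = 0.001412

Final: 0.001412


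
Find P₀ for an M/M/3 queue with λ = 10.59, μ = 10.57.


a = λ/μ = 10.59/10.57 = 1.0019; ρ = a/c = 0.3340
Σ_{k=0}^{2} a^k/k! (terms k=0..2) = 1.00000 + 1.00189 + 0.50189 = 2.50379
Tail: a^3/(3!(1−ρ)) = 1.00569/(6·0.6660) = 0.25166
P₀ = 1/(2.50379 + 0.25166) = 1/2.75545 = 0.362918

Final: 0.362918


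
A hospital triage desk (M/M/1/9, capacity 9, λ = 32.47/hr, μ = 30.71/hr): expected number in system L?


ρ = 32.47/30.71 = 1.0573
L = ρ[1 − (K+1)ρ^K + Kρ^(K+1)] / [(1−ρ)(1−ρ^(K+1))]
Numerator: 1.0573·(1 − 10·1.651286 + 9·1.745922) = 0.211923
Denominator: (-0.05731)·(-0.745922) = 0.042749
L = 0.211923/0.042749 = 4.9574

Final: 4.9574


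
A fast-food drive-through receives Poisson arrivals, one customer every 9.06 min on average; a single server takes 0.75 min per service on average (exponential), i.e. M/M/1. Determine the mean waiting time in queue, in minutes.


λ = 60/9.06 = 6.6225 /hr
μ = 60/0.75 = 80.0000 /hr
ρ = λ/μ = 6.6225/80.0000 = 0.08278
Wq = ρ/(μ−λ) = 0.08278/(80.0000−6.6225) = 0.001128 hr
In minutes: 0.001128·60 = 0.06769 min

Final: 0.06769 min


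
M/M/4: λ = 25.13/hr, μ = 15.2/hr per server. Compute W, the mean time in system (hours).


a = 1.6533; ρ = 0.4133; P₀ = 0.188545
Lq = P₀·a^c·ρ/(c!(1−ρ)²) = 0.07048
Wq = Lq/λ = 0.07048/25.13 = 0.002805 hr
W = Wq + 1/μ = 0.002805 + 0.06579 = 0.06859 hr

Final: 0.06859 hr


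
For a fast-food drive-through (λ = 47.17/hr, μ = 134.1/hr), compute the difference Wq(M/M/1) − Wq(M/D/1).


ρ = 47.17/134.1 = 0.3518
Wq(M/M/1) = ρ/(μ−λ) = 0.3518/86.93 = 0.004046 hr
Wq(M/D/1) = ρ/(2(μ−λ)) = 0.002023 hr
Savings = 0.004046 − 0.002023 = 0.002023 hr

Final: 0.002023 hr


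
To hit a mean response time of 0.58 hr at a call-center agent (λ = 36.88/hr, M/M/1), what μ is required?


W = 1/(μ−λ) ⇒ μ − λ = 1/W = 1/0.58 = 1.7241
μ = λ + 1/W = 36.88 + 1.7241 = 38.6041 per hr

Final: 38.6041 /hr


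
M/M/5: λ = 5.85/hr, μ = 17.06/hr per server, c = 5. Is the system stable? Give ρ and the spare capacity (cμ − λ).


Total capacity cμ = 5·17.06 = 85.30/hr
ρ = λ/(cμ) = 5.85/85.30 = 0.06858
Stable ⇔ ρ < 1: YES
Spare capacity = cμ − λ = 85.30 − 5.85 = 79.45/hr

Final: ρ = 0.06858; stable; margin = 79.45/hr


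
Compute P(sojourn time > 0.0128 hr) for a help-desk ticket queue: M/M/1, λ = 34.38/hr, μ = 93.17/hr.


W ~ Exponential(μ−λ) for M/M/1.
μ − λ = 93.17 − 34.38 = 58.7900
P(W > t) = e^{−(μ−λ)t} = e^{−0.7525} = 0.471181

Final: 0.471181


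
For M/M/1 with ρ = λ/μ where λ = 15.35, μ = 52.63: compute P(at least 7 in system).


ρ = 15.35/52.63 = 0.2917
P(N ≥ n) = ρ^n = 0.2917^7 = 0.0001795

Final: 0.0001795


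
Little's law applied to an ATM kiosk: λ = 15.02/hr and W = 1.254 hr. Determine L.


L = λW = 15.02·1.254 = 18.8351

Final: 18.8351


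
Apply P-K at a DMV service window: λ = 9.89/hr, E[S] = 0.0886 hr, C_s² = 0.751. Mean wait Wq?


ρ = λ·E[S] = 9.89·0.0886 = 0.8763
E[S²] = E[S]²(1+C_s²) = 0.0886²·(1+0.751) = 0.013745
Wq = λ·E[S²]/(2(1−ρ)) = 9.89·0.013745/(2·0.1237) = 0.54927 hr

Final: 0.54927 hr


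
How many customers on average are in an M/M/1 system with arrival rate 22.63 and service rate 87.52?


ρ = λ/μ = 22.63/87.52 = 0.2586
L = ρ/(1−ρ) = 0.2586/(1 − 0.2586) = 0.2586/0.7414 = 0.3487

Final: 0.3487


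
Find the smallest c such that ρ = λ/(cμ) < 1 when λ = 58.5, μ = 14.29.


Stability requires cμ > λ ⇔ c > λ/μ.
λ/μ = 58.5/14.29 = 4.0938
Minimum integer c = ⌊4.0938⌋ + 1 = 5
Check: 5·14.29 = 71.45 > 58.5, while 4·14.29 = 57.16 ≤ 58.5

Final: 5 servers


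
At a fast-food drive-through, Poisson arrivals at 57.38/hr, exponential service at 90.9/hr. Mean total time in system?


W = 1/(μ−λ) = 1/(90.9 − 57.38) = 1/33.52 = 0.02983 hr

Final: 0.02983 hr


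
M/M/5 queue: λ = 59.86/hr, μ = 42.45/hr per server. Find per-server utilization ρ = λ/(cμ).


ρ = λ/(cμ) = 59.86/(5·42.45) = 59.86/212.25 = 0.2820

Final: 0.2820


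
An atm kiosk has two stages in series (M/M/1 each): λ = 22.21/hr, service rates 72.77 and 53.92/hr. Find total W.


Each node sees arrival rate λ = 22.21/hr (tandem ⇒ throughput preserved).
W₁ = 1/(μ₁−λ) = 1/(72.77−22.21) = 0.01978 hr
W₂ = 1/(μ₂−λ) = 1/(53.92−22.21) = 0.03154 hr
W_total = W₁ + W₂ = 0.01978 + 0.03154 = 0.05131 hr

Final: 0.05131 hr


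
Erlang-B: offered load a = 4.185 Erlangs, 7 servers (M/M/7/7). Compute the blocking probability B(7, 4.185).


B(c,a) = (a^c/c!) / Σ_{k=0}^{c} a^k/k!
a^7/7! = 4.461056
Σ terms (k=0..7): 1.00000 + 4.18500 + 8.75711 + 12.21617 + 12.78117 + 10.69784 + 7.46174 + 4.46106 = 61.560093
B = 4.461056/61.560093 = 0.072467

Final: 0.072467


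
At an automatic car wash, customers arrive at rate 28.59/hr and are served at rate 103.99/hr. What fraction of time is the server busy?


ρ = λ/μ = 28.59/103.99 = 0.2749

Final: 0.2749


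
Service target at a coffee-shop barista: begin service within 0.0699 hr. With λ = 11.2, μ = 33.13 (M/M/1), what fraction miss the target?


ρ = 11.2/33.13 = 0.3381
P(Wq > t) = ρ·e^{−(μ−λ)t} = 0.3381·e^{−1.5329}
= 0.3381·0.215907 = 0.072990

Final: 0.072990


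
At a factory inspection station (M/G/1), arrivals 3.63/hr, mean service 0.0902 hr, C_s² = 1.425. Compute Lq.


ρ = λ·E[S] = 3.63·0.0902 = 0.3274
Lq = ρ²(1+C_s²)/(2(1−ρ)) = 0.1072·(1+1.425)/(2·0.6726)
= 0.1072·2.4250/1.3451 = 0.19327

Final: 0.19327


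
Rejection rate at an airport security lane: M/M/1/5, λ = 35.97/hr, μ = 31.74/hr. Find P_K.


ρ = λ/μ = 35.97/31.74 = 1.1333
P_K = (1−ρ)ρ^K/(1−ρ^(K+1)) = (-0.1333·1.869251)/(1 − 2.118366)
= -0.249116/-1.118366 = 0.222750

Final: 0.222750


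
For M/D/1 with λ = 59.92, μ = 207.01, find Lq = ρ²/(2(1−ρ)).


ρ = 59.92/207.01 = 0.2895
M/D/1: Lq = ρ²/(2(1−ρ)) = 0.08378/(2·0.7105) = 0.05896

Final: 0.05896


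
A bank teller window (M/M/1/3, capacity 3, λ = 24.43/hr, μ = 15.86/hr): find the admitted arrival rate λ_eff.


ρ = 1.5404; P_K = (1−ρ)ρ^3/(1−ρ^4) = 0.426570
λ_eff = λ(1 − P_K) = 24.43·(1 − 0.426570) = 24.43·0.573430 = 14.0089 /hr

Final: 14.0089 /hr


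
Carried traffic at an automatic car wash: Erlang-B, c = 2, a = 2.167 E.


B(2,2.167) = 0.425742 (Erlang-B)
Carried load = a(1 − B) = 2.167·(1 − 0.425742) = 2.167·0.574258 = 1.2444 E

Final: 1.2444 Erlangs


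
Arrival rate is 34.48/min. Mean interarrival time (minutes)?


Mean interarrival time = 1/λ = 1/34.48 minute = 0.02900 minute
In minutes: 0.02900 × 1 = 0.02900 min

Final: 0.02900 min


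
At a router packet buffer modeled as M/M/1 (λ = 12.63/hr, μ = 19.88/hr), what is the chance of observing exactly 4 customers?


ρ = 12.63/19.88 = 0.6353
P_n = (1−ρ)·ρ^n = (1 − 0.6353)·0.6353^4 = 0.3647·0.162910 = 0.059411

Final: 0.059411


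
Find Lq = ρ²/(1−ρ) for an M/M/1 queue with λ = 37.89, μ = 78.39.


ρ = 37.89/78.39 = 0.4834
Lq = ρ²/(1−ρ) = 0.2336/0.5166 = 0.4522

Final: 0.4522


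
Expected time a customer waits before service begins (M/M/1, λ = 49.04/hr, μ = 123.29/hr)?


ρ = 49.04/123.29 = 0.3978
Wq = ρ/(μ−λ) = 0.3978/(123.29 − 49.04) = 0.3978/74.25 = 0.005357 hr

Final: 0.005357 hr


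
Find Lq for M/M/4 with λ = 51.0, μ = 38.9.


a = λ/μ = 1.3111; ρ = a/4 = 0.3278
P₀ = 0.268154
Lq = P₀·a^c·ρ / (c!·(1−ρ)²) = 0.268154·2.95449·0.3278/(24·0.45190)
= 0.02394

Final: 0.02394


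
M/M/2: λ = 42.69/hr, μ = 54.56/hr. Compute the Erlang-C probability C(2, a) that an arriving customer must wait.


a = λ/μ = 0.7824; ρ = a/2 = 0.3912
P₀ = 0.437586 (from M/M/c formula)
C(c,a) = [a^c/(c!(1−ρ))]·P₀ = [0.61221/(2·0.6088)]·0.437586
= 0.50282·0.437586 = 0.220028

Final: 0.220028


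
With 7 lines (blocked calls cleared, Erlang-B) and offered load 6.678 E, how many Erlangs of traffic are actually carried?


B(7,6.678) = 0.228696 (Erlang-B)
Carried load = a(1 − B) = 6.678·(1 − 0.228696) = 6.678·0.771304 = 5.1508 E

Final: 5.1508 Erlangs


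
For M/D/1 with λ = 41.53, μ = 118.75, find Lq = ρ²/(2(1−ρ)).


ρ = 41.53/118.75 = 0.3497
M/D/1: Lq = ρ²/(2(1−ρ)) = 0.1223/(2·0.6503) = 0.09404

Final: 0.09404


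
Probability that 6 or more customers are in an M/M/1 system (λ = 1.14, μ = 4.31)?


ρ = 1.14/4.31 = 0.2645
P(N ≥ n) = ρ^n = 0.2645^6 = 0.0003424

Final: 0.0003424


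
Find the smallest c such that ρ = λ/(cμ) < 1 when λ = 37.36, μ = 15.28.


Stability requires cμ > λ ⇔ c > λ/μ.
λ/μ = 37.36/15.28 = 2.4450
Minimum integer c = ⌊2.4450⌋ + 1 = 3
Check: 3·15.28 = 45.84 > 37.36, while 2·15.28 = 30.56 ≤ 37.36

Final: 3 servers


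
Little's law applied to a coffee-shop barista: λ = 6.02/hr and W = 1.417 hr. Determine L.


L = λW = 6.02·1.417 = 8.5303

Final: 8.5303


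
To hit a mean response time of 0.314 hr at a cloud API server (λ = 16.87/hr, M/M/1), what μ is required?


W = 1/(μ−λ) ⇒ μ − λ = 1/W = 1/0.314 = 3.1847
μ = λ + 1/W = 16.87 + 3.1847 = 20.0547 per hr

Final: 20.0547 /hr


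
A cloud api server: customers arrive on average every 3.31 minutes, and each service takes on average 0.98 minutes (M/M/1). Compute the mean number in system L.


λ = 60/3.31 = 18.1269 /hr
μ = 60/0.98 = 61.2245 /hr
ρ = λ/μ = 18.1269/61.2245 = 0.2961
L = ρ/(1−ρ) = 0.2961/0.7039 = 0.4206

Final: 0.4206


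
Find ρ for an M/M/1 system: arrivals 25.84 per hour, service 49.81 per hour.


ρ = λ/μ = 25.84/49.81 = 0.5188

Final: 0.5188


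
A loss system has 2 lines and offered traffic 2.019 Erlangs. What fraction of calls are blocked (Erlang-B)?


B(c,a) = (a^c/c!) / Σ_{k=0}^{c} a^k/k!
a^2/2! = 2.038181
Σ terms (k=0..2): 1.00000 + 2.01900 + 2.03818 = 5.057181
B = 2.038181/5.057181 = 0.403027

Final: 0.403027


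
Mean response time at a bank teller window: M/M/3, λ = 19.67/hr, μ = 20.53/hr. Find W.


a = 0.9581; ρ = 0.3194; P₀ = 0.379872
Lq = P₀·a^c·ρ/(c!(1−ρ)²) = 0.03839
Wq = Lq/λ = 0.03839/19.67 = 0.001952 hr
W = Wq + 1/μ = 0.001952 + 0.04871 = 0.05066 hr

Final: 0.05066 hr


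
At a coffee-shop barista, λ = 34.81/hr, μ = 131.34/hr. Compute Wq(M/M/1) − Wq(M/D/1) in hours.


ρ = 34.81/131.34 = 0.2650
Wq(M/M/1) = ρ/(μ−λ) = 0.2650/96.53 = 0.002746 hr
Wq(M/D/1) = ρ/(2(μ−λ)) = 0.001373 hr
Savings = 0.002746 − 0.001373 = 0.001373 hr

Final: 0.001373 hr


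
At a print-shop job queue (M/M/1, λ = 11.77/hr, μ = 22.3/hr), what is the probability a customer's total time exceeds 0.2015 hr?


W ~ Exponential(μ−λ) for M/M/1.
μ − λ = 22.3 − 11.77 = 10.5300
P(W > t) = e^{−(μ−λ)t} = e^{−2.1218} = 0.119816

Final: 0.119816


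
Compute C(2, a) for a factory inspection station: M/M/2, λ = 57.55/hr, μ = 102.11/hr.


a = λ/μ = 0.5636; ρ = a/2 = 0.2818
P₀ = 0.560301 (from M/M/c formula)
C(c,a) = [a^c/(c!(1−ρ))]·P₀ = [0.31765/(2·0.7182)]·0.560301
= 0.22115·0.560301 = 0.123909

Final: 0.123909


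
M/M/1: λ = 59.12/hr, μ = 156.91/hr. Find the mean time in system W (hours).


W = 1/(μ−λ) = 1/(156.91 − 59.12) = 1/97.79 = 0.01023 hr

Final: 0.01023 hr


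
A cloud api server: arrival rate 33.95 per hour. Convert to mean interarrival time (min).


Mean interarrival time = 1/λ = 1/33.95 hour = 0.02946 hour
In minutes: 0.02946 × 60 = 1.7673 min

Final: 1.7673 min


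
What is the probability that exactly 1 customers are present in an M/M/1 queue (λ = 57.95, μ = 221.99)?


ρ = 57.95/221.99 = 0.2610
P_n = (1−ρ)·ρ^n = (1 − 0.2610)·0.2610^1 = 0.7390·0.261048 = 0.192902

Final: 0.192902


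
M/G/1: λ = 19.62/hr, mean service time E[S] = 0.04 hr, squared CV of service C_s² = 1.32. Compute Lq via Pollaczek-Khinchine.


ρ = λ·E[S] = 19.62·0.04 = 0.7848
Lq = ρ²(1+C_s²)/(2(1−ρ)) = 0.6159·(1+1.32)/(2·0.2152)
= 0.6159·2.3200/0.4304 = 3.31997

Final: 3.31997


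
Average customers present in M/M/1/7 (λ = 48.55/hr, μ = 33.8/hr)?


ρ = 48.55/33.8 = 1.4364
L = ρ[1 − (K+1)ρ^K + Kρ^(K+1)] / [(1−ρ)(1−ρ^(K+1))]
Numerator: 1.4364·(1 − 8·12.615595 + 7·18.120921) = 38.670058
Denominator: (-0.4364)·(-17.120921) = 7.471408
L = 38.670058/7.471408 = 5.1757

Final: 5.1757


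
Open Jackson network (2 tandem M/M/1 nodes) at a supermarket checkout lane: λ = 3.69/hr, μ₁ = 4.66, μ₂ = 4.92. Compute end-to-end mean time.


Each node sees arrival rate λ = 3.69/hr (tandem ⇒ throughput preserved).
W₁ = 1/(μ₁−λ) = 1/(4.66−3.69) = 1.03093 hr
W₂ = 1/(μ₂−λ) = 1/(4.92−3.69) = 0.81301 hr
W_total = W₁ + W₂ = 1.03093 + 0.81301 = 1.84394 hr

Final: 1.84394 hr


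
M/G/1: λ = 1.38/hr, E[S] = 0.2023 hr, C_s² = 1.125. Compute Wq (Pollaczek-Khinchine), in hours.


ρ = λ·E[S] = 1.38·0.2023 = 0.2792
E[S²] = E[S]²(1+C_s²) = 0.2023²·(1+1.125) = 0.086966
Wq = λ·E[S²]/(2(1−ρ)) = 1.38·0.086966/(2·0.7208) = 0.08325 hr

Final: 0.08325 hr


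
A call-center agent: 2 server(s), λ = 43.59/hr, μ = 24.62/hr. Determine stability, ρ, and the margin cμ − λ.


Total capacity cμ = 2·24.62 = 49.24/hr
ρ = λ/(cμ) = 43.59/49.24 = 0.8853
Stable ⇔ ρ < 1: YES
Spare capacity = cμ − λ = 49.24 − 43.59 = 5.65/hr

Final: ρ = 0.8853; stable; margin = 5.65/hr


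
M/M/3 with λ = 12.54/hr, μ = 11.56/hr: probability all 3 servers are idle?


a = λ/μ = 12.54/11.56 = 1.0848; ρ = a/c = 0.3616
Σ_{k=0}^{2} a^k/k! (terms k=0..2) = 1.00000 + 1.08478 + 0.58837 = 2.67314
Tail: a^3/(3!(1−ρ)) = 1.27649/(6·0.6384) = 0.33325
P₀ = 1/(2.67314 + 0.33325) = 1/3.00639 = 0.332625

Final: 0.332625


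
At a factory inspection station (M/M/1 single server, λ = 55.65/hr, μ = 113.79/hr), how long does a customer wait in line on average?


ρ = 55.65/113.79 = 0.4891
Wq = ρ/(μ−λ) = 0.4891/(113.79 − 55.65) = 0.4891/58.14 = 0.008412 hr

Final: 0.008412 hr


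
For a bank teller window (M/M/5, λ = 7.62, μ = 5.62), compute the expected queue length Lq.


a = λ/μ = 1.3559; ρ = a/5 = 0.2712
P₀ = 0.257485
Lq = P₀·a^c·ρ / (c!·(1−ρ)²) = 0.257485·4.58240·0.2712/(120·0.53119)
= 0.005020

Final: 0.005020


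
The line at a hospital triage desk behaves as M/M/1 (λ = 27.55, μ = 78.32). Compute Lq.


ρ = 27.55/78.32 = 0.3518
Lq = ρ²/(1−ρ) = 0.1237/0.6482 = 0.1909

Final: 0.1909


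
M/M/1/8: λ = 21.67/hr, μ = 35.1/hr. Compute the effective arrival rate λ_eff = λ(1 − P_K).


ρ = 0.6174; P_K = (1−ρ)ρ^8/(1−ρ^9) = 0.008182
λ_eff = λ(1 − P_K) = 21.67·(1 − 0.008182) = 21.67·0.991818 = 21.4927 /hr

Final: 21.4927 /hr


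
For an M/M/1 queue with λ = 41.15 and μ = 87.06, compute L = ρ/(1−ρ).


ρ = λ/μ = 41.15/87.06 = 0.4727
L = ρ/(1−ρ) = 0.4727/(1 − 0.4727) = 0.4727/0.5273 = 0.8963

Final: 0.8963


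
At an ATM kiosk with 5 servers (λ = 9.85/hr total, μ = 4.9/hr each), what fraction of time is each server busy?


ρ = λ/(cμ) = 9.85/(5·4.9) = 9.85/24.50 = 0.4020

Final: 0.4020


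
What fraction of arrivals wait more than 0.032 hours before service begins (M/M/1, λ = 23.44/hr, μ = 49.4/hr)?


ρ = 23.44/49.4 = 0.4745
P(Wq > t) = ρ·e^{−(μ−λ)t} = 0.4745·e^{−0.8307}
= 0.4745·0.435735 = 0.206754

Final: 0.206754


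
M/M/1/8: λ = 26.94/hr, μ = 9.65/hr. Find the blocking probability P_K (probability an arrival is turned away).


ρ = λ/μ = 26.94/9.65 = 2.7917
P_K = (1−ρ)ρ^K/(1−ρ^(K+1)) = (-1.7917·3689.455057)/(1 − 10299.888003)
= -6610.432946/-10298.888003 = 0.641859

Final: 0.641859


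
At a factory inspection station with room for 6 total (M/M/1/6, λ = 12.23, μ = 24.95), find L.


ρ = 12.23/24.95 = 0.4902
L = ρ[1 − (K+1)ρ^K + Kρ^(K+1)] / [(1−ρ)(1−ρ^(K+1))]
Numerator: 0.4902·(1 − 7·0.013872 + 6·0.006800) = 0.462581
Denominator: (0.5098)·(0.993200) = 0.506353
L = 0.462581/0.506353 = 0.9136

Final: 0.9136


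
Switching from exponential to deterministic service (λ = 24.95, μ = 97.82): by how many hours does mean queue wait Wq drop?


ρ = 24.95/97.82 = 0.2551
Wq(M/M/1) = ρ/(μ−λ) = 0.2551/72.87 = 0.003500 hr
Wq(M/D/1) = ρ/(2(μ−λ)) = 0.001750 hr
Savings = 0.003500 − 0.001750 = 0.001750 hr

Final: 0.001750 hr


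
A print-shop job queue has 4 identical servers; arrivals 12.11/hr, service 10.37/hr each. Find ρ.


ρ = λ/(cμ) = 12.11/(4·10.37) = 12.11/41.48 = 0.2919

Final: 0.2919


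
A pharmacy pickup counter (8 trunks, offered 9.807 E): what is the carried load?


B(8,9.807) = 0.329198 (Erlang-B)
Carried load = a(1 − B) = 9.807·(1 − 0.329198) = 9.807·0.670802 = 6.5786 E

Final: 6.5786 Erlangs


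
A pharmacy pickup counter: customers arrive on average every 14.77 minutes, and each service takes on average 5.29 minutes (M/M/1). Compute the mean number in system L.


λ = 60/14.77 = 4.0623 /hr
μ = 60/5.29 = 11.3422 /hr
ρ = λ/μ = 4.0623/11.3422 = 0.3582
L = ρ/(1−ρ) = 0.3582/0.6418 = 0.5580

Final: 0.5580


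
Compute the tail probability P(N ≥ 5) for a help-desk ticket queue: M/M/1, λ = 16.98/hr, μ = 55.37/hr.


ρ = 16.98/55.37 = 0.3067
P(N ≥ n) = ρ^n = 0.3067^5 = 0.002712

Final: 0.002712


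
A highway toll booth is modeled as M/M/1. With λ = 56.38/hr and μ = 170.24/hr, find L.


ρ = λ/μ = 56.38/170.24 = 0.3312
L = ρ/(1−ρ) = 0.3312/(1 − 0.3312) = 0.3312/0.6688 = 0.4952

Final: 0.4952


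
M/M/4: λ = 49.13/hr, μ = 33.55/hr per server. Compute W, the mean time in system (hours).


a = 1.4644; ρ = 0.3661; P₀ = 0.229241
Lq = P₀·a^c·ρ/(c!(1−ρ)²) = 0.04002
Wq = Lq/λ = 0.04002/49.13 = 0.0008145 hr
W = Wq + 1/μ = 0.0008145 + 0.02981 = 0.03062 hr

Final: 0.03062 hr


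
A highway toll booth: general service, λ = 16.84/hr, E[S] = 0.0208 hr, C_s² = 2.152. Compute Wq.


ρ = λ·E[S] = 16.84·0.0208 = 0.3503
E[S²] = E[S]²(1+C_s²) = 0.0208²·(1+2.152) = 0.001364
Wq = λ·E[S²]/(2(1−ρ)) = 16.84·0.001364/(2·0.6497) = 0.01767 hr

Final: 0.01767 hr


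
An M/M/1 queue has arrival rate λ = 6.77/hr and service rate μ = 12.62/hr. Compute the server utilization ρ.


ρ = λ/μ = 6.77/12.62 = 0.5365

Final: 0.5365


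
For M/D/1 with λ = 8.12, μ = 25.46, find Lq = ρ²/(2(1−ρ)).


ρ = 8.12/25.46 = 0.3189
M/D/1: Lq = ρ²/(2(1−ρ)) = 0.1017/(2·0.6811) = 0.07467

Final: 0.07467


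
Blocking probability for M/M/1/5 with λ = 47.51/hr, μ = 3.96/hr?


ρ = λ/μ = 47.51/3.96 = 11.9975
P_K = (1−ρ)ρ^K/(1−ρ^(K+1)) = (-10.9975·248570.291988)/(1 − 2982215.801096)
= -2733645.509109/-2982214.801096 = 0.916649

Final: 0.916649


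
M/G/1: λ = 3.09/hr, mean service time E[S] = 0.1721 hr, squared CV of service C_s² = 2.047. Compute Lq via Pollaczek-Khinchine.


ρ = λ·E[S] = 3.09·0.1721 = 0.5318
Lq = ρ²(1+C_s²)/(2(1−ρ)) = 0.2828·(1+2.047)/(2·0.4682)
= 0.2828·3.0470/0.9364 = 0.92019

Final: 0.92019


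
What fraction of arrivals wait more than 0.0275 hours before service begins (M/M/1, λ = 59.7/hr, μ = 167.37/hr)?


ρ = 59.7/167.37 = 0.3567
P(Wq > t) = ρ·e^{−(μ−λ)t} = 0.3567·e^{−2.9609}
= 0.3567·0.051771 = 0.018466

Final: 0.018466


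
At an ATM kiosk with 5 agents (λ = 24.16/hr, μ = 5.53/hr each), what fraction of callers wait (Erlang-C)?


a = λ/μ = 4.3689; ρ = a/5 = 0.8738
P₀ = 0.006708 (from M/M/c formula)
C(c,a) = [a^c/(c!(1−ρ))]·P₀ = [1591.69185/(120·0.1262)]·0.006708
= 105.08663·0.006708 = 0.704912

Final: 0.704912


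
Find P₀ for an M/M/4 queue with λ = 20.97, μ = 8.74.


a = λ/μ = 20.97/8.74 = 2.3993; ρ = a/c = 0.5998
Σ_{k=0}^{3} a^k/k! (terms k=0..3) = 1.00000 + 2.39931 + 2.87835 + 2.30202 = 8.57969
Tail: a^4/(4!(1−ρ)) = 33.13966/(24·0.4002) = 3.45057
P₀ = 1/(8.57969 + 3.45057) = 1/12.03026 = 0.083124

Final: 0.083124


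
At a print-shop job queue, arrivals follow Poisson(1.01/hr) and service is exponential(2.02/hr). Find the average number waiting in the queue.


ρ = 1.01/2.02 = 0.5000
Lq = ρ²/(1−ρ) = 0.2500/0.5000 = 0.5000

Final: 0.5000


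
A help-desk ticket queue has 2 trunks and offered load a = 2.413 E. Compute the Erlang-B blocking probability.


B(c,a) = (a^c/c!) / Σ_{k=0}^{c} a^k/k!
a^2/2! = 2.911284
Σ terms (k=0..2): 1.00000 + 2.41300 + 2.91128 = 6.324284
B = 2.911284/6.324284 = 0.460334

Final: 0.460334


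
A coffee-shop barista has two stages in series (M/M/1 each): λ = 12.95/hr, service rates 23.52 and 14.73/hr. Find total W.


Each node sees arrival rate λ = 12.95/hr (tandem ⇒ throughput preserved).
W₁ = 1/(μ₁−λ) = 1/(23.52−12.95) = 0.09461 hr
W₂ = 1/(μ₂−λ) = 1/(14.73−12.95) = 0.56180 hr
W_total = W₁ + W₂ = 0.09461 + 0.56180 = 0.65641 hr

Final: 0.65641 hr


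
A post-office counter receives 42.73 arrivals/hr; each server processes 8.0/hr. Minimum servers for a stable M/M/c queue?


Stability requires cμ > λ ⇔ c > λ/μ.
λ/μ = 42.73/8.0 = 5.3412
Minimum integer c = ⌊5.3412⌋ + 1 = 6
Check: 6·8.0 = 48.00 > 42.73, while 5·8.0 = 40.00 ≤ 42.73

Final: 6 servers


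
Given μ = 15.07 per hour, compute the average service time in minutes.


Mean service time = 1/μ = 1/15.07 hour = 0.06636 hour
In minutes: 0.06636 × 60 = 3.9814 min

Final: 3.9814 min


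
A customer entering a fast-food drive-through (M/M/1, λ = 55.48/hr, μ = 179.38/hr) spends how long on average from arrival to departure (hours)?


W = 1/(μ−λ) = 1/(179.38 − 55.48) = 1/123.90 = 0.008071 hr

Final: 0.008071 hr


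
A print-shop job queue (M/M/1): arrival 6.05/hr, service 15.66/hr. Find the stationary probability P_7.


ρ = 6.05/15.66 = 0.3863
P_n = (1−ρ)·ρ^n = (1 − 0.3863)·0.3863^7 = 0.6137·0.001285 = 0.0007883

Final: 0.0007883


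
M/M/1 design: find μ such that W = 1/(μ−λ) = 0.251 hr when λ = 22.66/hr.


W = 1/(μ−λ) ⇒ μ − λ = 1/W = 1/0.251 = 3.9841
μ = λ + 1/W = 22.66 + 3.9841 = 26.6441 per hr

Final: 26.6441 /hr


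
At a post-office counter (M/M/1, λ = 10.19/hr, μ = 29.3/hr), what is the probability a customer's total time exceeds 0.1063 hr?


W ~ Exponential(μ−λ) for M/M/1.
μ − λ = 29.3 − 10.19 = 19.1100
P(W > t) = e^{−(μ−λ)t} = e^{−2.0314} = 0.131153

Final: 0.131153


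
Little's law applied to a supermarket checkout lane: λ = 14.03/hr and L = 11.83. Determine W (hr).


W = L/λ = 11.83/14.03 = 0.8432 hr

Final: 0.8432 hr


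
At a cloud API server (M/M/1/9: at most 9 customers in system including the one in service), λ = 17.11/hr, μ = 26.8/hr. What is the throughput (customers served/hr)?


ρ = 0.6384; P_K = (1−ρ)ρ^9/(1−ρ^10) = 0.006444
λ_eff = λ(1 − P_K) = 17.11·(1 − 0.006444) = 17.11·0.993556 = 16.9997 /hr

Final: 16.9997 /hr


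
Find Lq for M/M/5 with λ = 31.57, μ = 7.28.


a = λ/μ = 4.3365; ρ = a/5 = 0.8673
P₀ = 0.007175
Lq = P₀·a^c·ρ / (c!·(1−ρ)²) = 0.007175·1533.61382·0.8673/(120·0.01761)
= 4.51663

Final: 4.51663


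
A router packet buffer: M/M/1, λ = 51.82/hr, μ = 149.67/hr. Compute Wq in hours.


ρ = 51.82/149.67 = 0.3462
Wq = ρ/(μ−λ) = 0.3462/(149.67 − 51.82) = 0.3462/97.85 = 0.003538 hr

Final: 0.003538 hr


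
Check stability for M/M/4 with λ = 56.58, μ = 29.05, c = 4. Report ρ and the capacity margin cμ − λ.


Total capacity cμ = 4·29.05 = 116.20/hr
ρ = λ/(cμ) = 56.58/116.20 = 0.4869
Stable ⇔ ρ < 1: YES
Spare capacity = cμ − λ = 116.20 − 56.58 = 59.62/hr

Final: ρ = 0.4869; stable; margin = 59.62/hr


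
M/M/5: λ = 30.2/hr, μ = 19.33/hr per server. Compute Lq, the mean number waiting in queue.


a = λ/μ = 1.5623; ρ = a/5 = 0.3125
P₀ = 0.209229
Lq = P₀·a^c·ρ / (c!·(1−ρ)²) = 0.209229·9.30841·0.3125/(120·0.47270)
= 0.01073

Final: 0.01073


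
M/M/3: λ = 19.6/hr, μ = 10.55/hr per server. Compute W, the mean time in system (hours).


a = 1.8578; ρ = 0.6193; P₀ = 0.135307
Lq = P₀·a^c·ρ/(c!(1−ρ)²) = 0.61778
Wq = Lq/λ = 0.61778/19.6 = 0.03152 hr
W = Wq + 1/μ = 0.03152 + 0.09479 = 0.12631 hr

Final: 0.12631 hr


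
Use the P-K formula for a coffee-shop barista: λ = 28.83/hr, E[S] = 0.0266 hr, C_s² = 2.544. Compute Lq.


ρ = λ·E[S] = 28.83·0.0266 = 0.7669
Lq = ρ²(1+C_s²)/(2(1−ρ)) = 0.5881·(1+2.544)/(2·0.2331)
= 0.5881·3.5440/0.4662 = 4.47026

Final: 4.47026


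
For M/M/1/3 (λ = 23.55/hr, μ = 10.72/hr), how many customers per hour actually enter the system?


ρ = 2.1968; P_K = (1−ρ)ρ^3/(1−ρ^4) = 0.569239
λ_eff = λ(1 − P_K) = 23.55·(1 − 0.569239) = 23.55·0.430761 = 10.1444 /hr

Final: 10.1444 /hr


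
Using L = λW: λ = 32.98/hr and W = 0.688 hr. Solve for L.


L = λW = 32.98·0.688 = 22.6902

Final: 22.6902


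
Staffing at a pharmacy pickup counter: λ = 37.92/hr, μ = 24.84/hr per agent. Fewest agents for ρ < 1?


Stability requires cμ > λ ⇔ c > λ/μ.
λ/μ = 37.92/24.84 = 1.5266
Minimum integer c = ⌊1.5266⌋ + 1 = 2
Check: 2·24.84 = 49.68 > 37.92, while 1·24.84 = 24.84 ≤ 37.92

Final: 2 servers


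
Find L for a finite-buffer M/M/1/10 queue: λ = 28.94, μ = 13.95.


ρ = 28.94/13.95 = 2.0746
L = ρ[1 − (K+1)ρ^K + Kρ^(K+1)] / [(1−ρ)(1−ρ^(K+1))]
Numerator: 2.0746·(1 − 11·1476.533116 + 10·3063.144686) = 29854.011470
Denominator: (-1.0746)·(-3062.144686) = 3290.433608
L = 29854.011470/3290.433608 = 9.0730

Final: 9.0730


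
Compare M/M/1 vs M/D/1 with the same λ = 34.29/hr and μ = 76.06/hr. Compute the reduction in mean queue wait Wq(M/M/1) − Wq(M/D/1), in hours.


ρ = 34.29/76.06 = 0.4508
Wq(M/M/1) = ρ/(μ−λ) = 0.4508/41.77 = 0.01079 hr
Wq(M/D/1) = ρ/(2(μ−λ)) = 0.005397 hr
Savings = 0.01079 − 0.005397 = 0.005397 hr

Final: 0.005397 hr


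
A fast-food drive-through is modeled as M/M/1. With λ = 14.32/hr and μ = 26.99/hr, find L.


ρ = λ/μ = 14.32/26.99 = 0.5306
L = ρ/(1−ρ) = 0.5306/(1 − 0.5306) = 0.5306/0.4694 = 1.1302

Final: 1.1302


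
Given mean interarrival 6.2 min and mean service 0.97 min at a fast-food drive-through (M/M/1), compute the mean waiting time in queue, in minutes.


λ = 60/6.2 = 9.6774 /hr
μ = 60/0.97 = 61.8557 /hr
ρ = λ/μ = 9.6774/61.8557 = 0.1565
Wq = ρ/(μ−λ) = 0.1565/(61.8557−9.6774) = 0.002998 hr
In minutes: 0.002998·60 = 0.1799 min

Final: 0.1799 min


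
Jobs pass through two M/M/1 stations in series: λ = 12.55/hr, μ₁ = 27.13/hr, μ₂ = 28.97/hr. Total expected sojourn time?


Each node sees arrival rate λ = 12.55/hr (tandem ⇒ throughput preserved).
W₁ = 1/(μ₁−λ) = 1/(27.13−12.55) = 0.06859 hr
W₂ = 1/(μ₂−λ) = 1/(28.97−12.55) = 0.06090 hr
W_total = W₁ + W₂ = 0.06859 + 0.06090 = 0.12949 hr

Final: 0.12949 hr


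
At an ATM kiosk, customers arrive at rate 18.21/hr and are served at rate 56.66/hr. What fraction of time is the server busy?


ρ = λ/μ = 18.21/56.66 = 0.3214

Final: 0.3214


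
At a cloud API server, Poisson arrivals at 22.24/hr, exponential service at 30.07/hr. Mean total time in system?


W = 1/(μ−λ) = 1/(30.07 − 22.24) = 1/7.83 = 0.1277 hr

Final: 0.1277 hr


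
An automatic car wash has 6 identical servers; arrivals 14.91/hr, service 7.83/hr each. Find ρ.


ρ = λ/(cμ) = 14.91/(6·7.83) = 14.91/46.98 = 0.3174

Final: 0.3174


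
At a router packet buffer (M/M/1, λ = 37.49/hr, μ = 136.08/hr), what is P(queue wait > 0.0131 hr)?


ρ = 37.49/136.08 = 0.2755
P(Wq > t) = ρ·e^{−(μ−λ)t} = 0.2755·e^{−1.2915}
= 0.2755·0.274850 = 0.075721

Final: 0.075721


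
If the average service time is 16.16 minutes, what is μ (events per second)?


μ = 1/(service time) in consistent units.
1 second = 0.0166667 min, so μ = 0.0166667/16.16 = 0.001031 per second

Final: 0.001031 /sec


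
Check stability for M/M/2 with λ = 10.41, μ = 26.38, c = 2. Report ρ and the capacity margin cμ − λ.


Total capacity cμ = 2·26.38 = 52.76/hr
ρ = λ/(cμ) = 10.41/52.76 = 0.1973
Stable ⇔ ρ < 1: YES
Spare capacity = cμ − λ = 52.76 − 10.41 = 42.35/hr

Final: ρ = 0.1973; stable; margin = 42.35/hr


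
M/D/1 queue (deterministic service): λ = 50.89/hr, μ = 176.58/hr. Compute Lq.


ρ = 50.89/176.58 = 0.2882
M/D/1: Lq = ρ²/(2(1−ρ)) = 0.08306/(2·0.7118) = 0.05834

Final: 0.05834


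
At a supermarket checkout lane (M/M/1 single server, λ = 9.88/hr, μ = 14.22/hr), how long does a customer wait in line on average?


ρ = 9.88/14.22 = 0.6948
Wq = ρ/(μ−λ) = 0.6948/(14.22 − 9.88) = 0.6948/4.34 = 0.1601 hr

Final: 0.1601 hr


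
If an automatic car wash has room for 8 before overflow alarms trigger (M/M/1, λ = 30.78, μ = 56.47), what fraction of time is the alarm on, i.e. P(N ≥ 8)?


ρ = 30.78/56.47 = 0.5451
P(N ≥ n) = ρ^n = 0.5451^8 = 0.007791

Final: 0.007791
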